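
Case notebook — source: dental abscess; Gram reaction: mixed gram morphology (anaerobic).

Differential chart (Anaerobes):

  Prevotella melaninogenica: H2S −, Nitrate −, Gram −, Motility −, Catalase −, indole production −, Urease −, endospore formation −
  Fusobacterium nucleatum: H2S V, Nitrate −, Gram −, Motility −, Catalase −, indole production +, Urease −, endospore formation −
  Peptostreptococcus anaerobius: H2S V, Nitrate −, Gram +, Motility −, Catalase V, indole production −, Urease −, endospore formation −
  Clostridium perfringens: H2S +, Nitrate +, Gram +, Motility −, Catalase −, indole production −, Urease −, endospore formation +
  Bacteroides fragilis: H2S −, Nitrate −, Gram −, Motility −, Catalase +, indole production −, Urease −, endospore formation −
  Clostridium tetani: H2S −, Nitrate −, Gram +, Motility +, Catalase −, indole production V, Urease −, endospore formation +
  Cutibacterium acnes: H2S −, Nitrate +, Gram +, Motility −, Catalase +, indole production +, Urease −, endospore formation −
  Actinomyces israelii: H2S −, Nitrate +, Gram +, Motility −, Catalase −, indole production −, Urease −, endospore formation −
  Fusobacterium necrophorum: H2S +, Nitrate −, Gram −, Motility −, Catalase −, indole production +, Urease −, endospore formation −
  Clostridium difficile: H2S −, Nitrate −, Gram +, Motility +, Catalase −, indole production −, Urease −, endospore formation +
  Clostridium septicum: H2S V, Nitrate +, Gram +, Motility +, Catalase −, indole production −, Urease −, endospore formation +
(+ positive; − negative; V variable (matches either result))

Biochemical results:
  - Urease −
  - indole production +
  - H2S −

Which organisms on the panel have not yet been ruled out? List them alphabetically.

indole production +: excludes 7 organisms — 4 left.
H2S −: excludes Fusobacterium necrophorum — 3 left.
Urease −: all 3 remaining candidates are consistent.

Clostridium tetani, Cutibacterium acnes, Fusobacterium nucleatum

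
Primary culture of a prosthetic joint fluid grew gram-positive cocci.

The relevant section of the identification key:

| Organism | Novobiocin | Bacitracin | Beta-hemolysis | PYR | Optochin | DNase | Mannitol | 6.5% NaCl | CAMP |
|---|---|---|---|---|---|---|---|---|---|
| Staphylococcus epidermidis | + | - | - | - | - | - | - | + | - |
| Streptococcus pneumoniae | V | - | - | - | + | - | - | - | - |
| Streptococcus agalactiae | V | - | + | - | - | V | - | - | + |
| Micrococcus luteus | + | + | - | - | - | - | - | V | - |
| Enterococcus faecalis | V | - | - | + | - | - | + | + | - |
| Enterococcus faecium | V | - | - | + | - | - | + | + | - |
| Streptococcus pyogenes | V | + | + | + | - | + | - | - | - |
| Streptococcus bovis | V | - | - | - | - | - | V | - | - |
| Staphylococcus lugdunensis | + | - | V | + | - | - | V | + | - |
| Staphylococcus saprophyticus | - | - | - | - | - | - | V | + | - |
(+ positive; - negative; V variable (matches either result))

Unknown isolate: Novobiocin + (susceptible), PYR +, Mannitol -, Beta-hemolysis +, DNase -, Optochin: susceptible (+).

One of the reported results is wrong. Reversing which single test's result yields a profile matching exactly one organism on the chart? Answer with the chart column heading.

Optochin

As reported, no row in the chart matches all 6 reactions.
Reversing Beta-hemolysis → still no organism matches.
Reversing Novobiocin → still no organism matches.
Reversing Mannitol → still no organism matches.
Reversing PYR → still no organism matches.
Reversing Optochin (to -) → unique match: Staphylococcus lugdunensis.
Reversing DNase → still no organism matches.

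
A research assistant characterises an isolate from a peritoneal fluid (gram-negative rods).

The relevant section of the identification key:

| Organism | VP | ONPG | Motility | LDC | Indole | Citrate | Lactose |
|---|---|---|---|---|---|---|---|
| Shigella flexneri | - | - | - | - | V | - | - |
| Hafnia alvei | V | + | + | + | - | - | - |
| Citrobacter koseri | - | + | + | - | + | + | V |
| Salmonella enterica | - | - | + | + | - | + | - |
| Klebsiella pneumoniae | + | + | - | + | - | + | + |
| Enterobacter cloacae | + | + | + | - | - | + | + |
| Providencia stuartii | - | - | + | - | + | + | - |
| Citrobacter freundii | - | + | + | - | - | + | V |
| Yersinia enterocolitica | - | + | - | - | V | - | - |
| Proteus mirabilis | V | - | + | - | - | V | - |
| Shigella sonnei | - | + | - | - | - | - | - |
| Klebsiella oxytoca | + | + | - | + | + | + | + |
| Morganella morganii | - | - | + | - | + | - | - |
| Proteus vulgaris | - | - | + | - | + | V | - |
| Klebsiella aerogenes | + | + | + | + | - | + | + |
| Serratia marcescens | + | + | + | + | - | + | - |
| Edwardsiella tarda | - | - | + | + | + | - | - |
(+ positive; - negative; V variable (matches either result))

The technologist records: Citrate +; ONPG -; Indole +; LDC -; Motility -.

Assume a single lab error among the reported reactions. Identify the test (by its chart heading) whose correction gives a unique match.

Citrate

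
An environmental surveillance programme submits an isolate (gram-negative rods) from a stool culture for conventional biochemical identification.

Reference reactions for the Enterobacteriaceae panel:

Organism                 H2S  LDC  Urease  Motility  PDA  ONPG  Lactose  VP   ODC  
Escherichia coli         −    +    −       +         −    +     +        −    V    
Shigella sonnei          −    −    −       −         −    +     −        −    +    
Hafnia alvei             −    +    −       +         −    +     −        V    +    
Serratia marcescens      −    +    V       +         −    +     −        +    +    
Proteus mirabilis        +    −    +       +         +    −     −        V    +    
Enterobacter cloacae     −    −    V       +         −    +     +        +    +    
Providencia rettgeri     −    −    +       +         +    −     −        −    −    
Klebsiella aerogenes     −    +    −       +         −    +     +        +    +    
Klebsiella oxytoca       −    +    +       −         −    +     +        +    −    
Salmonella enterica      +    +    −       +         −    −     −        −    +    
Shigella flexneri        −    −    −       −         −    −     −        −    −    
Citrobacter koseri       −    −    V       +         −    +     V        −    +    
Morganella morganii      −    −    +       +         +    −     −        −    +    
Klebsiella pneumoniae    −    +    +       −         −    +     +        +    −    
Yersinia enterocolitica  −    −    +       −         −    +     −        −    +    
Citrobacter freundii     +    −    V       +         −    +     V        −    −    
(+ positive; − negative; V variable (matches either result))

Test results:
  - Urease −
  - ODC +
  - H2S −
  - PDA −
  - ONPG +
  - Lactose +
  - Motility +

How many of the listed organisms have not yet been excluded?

4

Lactose +: excludes 9 organisms — 7 left.
H2S −: excludes Citrobacter freundii — 6 left.
Motility +: excludes Klebsiella oxytoca, Klebsiella pneumoniae — 4 left.
PDA −: all 4 remaining candidates are consistent.
ODC +: all 4 remaining candidates are consistent.
ONPG +: all 4 remaining candidates are consistent.
Urease −: all 4 remaining candidates are consistent.
Still consistent: Citrobacter koseri, Enterobacter cloacae, Escherichia coli, Klebsiella aerogenes.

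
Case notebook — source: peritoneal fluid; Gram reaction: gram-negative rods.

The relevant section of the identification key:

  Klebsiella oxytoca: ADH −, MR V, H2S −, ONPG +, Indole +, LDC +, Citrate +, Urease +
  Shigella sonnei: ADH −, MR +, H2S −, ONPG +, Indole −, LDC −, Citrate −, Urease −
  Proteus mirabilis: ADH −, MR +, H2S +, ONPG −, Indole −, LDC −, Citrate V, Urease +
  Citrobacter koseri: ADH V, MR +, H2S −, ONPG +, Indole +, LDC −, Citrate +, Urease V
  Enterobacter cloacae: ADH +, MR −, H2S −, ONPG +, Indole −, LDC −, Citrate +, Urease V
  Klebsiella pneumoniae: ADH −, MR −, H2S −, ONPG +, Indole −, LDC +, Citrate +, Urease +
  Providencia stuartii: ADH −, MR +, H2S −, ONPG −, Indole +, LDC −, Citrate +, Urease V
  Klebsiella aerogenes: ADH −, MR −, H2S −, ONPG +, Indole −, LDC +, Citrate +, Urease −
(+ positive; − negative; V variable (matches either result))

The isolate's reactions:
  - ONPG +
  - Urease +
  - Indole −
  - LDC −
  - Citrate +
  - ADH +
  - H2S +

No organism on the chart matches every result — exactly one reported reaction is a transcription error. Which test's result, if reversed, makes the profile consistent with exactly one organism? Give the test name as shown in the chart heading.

As reported, no row in the chart matches all 7 reactions.
Reversing ONPG → still no organism matches.
Reversing Citrate → still no organism matches.
Reversing Urease → still no organism matches.
Reversing LDC → still no organism matches.
Reversing H2S (to −) → unique match: Enterobacter cloacae.
Reversing Indole → still no organism matches.
Reversing ADH → still no organism matches.

H2S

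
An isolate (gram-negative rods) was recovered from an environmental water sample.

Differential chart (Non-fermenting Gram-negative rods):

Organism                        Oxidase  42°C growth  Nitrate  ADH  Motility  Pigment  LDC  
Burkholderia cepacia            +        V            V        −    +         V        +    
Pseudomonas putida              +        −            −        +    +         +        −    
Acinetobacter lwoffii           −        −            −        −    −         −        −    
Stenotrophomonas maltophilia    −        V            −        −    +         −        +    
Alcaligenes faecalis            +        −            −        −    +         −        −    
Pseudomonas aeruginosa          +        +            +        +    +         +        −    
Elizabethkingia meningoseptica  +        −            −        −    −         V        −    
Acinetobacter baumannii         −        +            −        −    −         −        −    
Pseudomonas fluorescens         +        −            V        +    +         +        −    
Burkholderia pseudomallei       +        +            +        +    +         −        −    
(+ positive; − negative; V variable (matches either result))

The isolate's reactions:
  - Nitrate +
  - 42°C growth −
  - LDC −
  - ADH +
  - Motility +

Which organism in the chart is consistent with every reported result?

Pseudomonas fluorescens

42°C growth −: excludes Pseudomonas aeruginosa, Acinetobacter baumannii, Burkholderia pseudomallei — 7 left.
Nitrate +: excludes 5 organisms — 2 left.
LDC −: excludes Burkholderia cepacia — 1 left.
ADH +: the one remaining candidate is consistent.
Motility +: the one remaining candidate is consistent.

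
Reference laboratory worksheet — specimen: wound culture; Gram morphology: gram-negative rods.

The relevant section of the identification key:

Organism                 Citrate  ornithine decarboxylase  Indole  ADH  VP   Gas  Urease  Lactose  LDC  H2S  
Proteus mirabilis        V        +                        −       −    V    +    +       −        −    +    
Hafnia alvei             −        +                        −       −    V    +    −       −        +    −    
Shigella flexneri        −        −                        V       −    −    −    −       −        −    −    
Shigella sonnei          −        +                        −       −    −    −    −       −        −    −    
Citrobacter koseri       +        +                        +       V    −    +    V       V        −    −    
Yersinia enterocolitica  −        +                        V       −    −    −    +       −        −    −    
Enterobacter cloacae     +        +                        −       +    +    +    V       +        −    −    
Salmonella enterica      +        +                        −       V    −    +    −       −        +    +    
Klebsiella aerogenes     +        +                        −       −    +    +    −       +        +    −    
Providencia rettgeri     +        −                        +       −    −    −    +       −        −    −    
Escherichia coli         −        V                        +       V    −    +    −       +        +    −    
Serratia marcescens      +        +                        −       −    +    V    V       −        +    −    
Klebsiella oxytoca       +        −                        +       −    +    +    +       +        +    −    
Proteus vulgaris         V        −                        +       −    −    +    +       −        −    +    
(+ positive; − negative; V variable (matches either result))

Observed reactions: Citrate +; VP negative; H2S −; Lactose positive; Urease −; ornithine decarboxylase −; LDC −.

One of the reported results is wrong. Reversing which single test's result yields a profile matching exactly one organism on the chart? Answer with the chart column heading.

ornithine decarboxylase

As reported, no row in the chart matches all 7 reactions.
Reversing ornithine decarboxylase (to +) → unique match: Citrobacter koseri.
Reversing LDC → still no organism matches.
Reversing Lactose → still no organism matches.
Reversing H2S → still no organism matches.
Reversing VP → still no organism matches.
Reversing Urease → still no organism matches.
Reversing Citrate → still no organism matches.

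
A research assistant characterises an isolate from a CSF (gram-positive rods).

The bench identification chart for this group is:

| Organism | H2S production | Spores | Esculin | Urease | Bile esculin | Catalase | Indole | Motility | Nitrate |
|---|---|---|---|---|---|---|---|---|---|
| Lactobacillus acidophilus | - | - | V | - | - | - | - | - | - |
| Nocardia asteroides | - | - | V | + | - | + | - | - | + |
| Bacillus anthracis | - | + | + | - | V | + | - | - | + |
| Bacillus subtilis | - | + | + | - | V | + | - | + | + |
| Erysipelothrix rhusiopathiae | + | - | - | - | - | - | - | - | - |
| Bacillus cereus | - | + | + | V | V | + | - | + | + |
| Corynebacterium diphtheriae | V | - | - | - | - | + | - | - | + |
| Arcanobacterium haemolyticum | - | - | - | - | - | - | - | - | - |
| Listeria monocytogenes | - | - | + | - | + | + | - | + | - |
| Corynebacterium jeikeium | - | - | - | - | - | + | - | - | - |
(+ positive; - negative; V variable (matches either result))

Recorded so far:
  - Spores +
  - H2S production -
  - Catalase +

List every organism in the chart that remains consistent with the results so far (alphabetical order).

Bacillus anthracis, Bacillus cereus, Bacillus subtilis

Catalase +: excludes Lactobacillus acidophilus, Erysipelothrix rhusiopathiae, Arcanobacterium haemolyticum — 7 left.
H2S production -: all 7 remaining candidates are consistent.
Spores +: excludes Nocardia asteroides, Corynebacterium diphtheriae, Listeria monocytogenes, Corynebacterium jeikeium — 3 left.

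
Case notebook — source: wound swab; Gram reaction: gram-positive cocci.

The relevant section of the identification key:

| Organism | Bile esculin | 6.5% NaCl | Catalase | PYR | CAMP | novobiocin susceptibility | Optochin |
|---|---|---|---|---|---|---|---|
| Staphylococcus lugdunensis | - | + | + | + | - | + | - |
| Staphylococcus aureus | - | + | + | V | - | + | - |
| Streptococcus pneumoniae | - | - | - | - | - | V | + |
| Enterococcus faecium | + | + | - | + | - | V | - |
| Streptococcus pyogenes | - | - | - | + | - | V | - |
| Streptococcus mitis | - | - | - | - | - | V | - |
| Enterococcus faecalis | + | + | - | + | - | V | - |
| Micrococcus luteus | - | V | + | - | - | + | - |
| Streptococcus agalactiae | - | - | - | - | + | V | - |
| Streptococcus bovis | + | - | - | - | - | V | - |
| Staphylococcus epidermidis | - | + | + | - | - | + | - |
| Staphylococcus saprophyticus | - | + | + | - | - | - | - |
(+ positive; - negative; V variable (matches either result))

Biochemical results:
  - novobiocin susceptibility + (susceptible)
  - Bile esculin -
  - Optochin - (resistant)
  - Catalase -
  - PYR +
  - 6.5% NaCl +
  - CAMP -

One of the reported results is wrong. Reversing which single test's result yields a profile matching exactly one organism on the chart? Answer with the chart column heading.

6.5% NaCl

As reported, no row in the chart matches all 7 reactions.
Reversing novobiocin susceptibility → still no organism matches.
Reversing PYR → still no organism matches.
Reversing Optochin → still no organism matches.
Reversing CAMP → still no organism matches.
Reversing Bile esculin → 2 organisms match (not unique).
Reversing 6.5% NaCl (to -) → unique match: Streptococcus pyogenes.
Reversing Catalase → 2 organisms match (not unique).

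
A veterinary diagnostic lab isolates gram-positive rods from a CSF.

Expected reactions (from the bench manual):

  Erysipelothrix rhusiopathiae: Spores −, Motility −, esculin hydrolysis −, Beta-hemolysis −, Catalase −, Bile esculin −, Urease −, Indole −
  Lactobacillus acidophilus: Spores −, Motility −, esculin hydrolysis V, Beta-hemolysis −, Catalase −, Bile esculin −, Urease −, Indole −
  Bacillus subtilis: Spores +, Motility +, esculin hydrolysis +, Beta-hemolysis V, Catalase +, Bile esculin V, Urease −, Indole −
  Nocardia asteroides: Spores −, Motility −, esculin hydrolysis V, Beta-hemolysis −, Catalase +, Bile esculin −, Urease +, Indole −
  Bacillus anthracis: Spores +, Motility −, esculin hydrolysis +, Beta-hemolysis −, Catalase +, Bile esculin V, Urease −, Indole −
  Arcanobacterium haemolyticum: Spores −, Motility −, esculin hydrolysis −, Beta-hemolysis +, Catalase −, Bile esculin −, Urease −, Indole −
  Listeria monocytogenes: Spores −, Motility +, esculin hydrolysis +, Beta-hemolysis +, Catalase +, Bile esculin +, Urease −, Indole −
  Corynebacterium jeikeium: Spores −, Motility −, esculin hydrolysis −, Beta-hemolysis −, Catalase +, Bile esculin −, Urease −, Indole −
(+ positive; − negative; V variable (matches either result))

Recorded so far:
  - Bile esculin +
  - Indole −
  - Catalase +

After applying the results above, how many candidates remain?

Indole −: all 8 remaining candidates are consistent.
Bile esculin +: excludes 5 organisms — 3 left.
Catalase +: all 3 remaining candidates are consistent.
Still consistent: Bacillus anthracis, Bacillus subtilis, Listeria monocytogenes.

3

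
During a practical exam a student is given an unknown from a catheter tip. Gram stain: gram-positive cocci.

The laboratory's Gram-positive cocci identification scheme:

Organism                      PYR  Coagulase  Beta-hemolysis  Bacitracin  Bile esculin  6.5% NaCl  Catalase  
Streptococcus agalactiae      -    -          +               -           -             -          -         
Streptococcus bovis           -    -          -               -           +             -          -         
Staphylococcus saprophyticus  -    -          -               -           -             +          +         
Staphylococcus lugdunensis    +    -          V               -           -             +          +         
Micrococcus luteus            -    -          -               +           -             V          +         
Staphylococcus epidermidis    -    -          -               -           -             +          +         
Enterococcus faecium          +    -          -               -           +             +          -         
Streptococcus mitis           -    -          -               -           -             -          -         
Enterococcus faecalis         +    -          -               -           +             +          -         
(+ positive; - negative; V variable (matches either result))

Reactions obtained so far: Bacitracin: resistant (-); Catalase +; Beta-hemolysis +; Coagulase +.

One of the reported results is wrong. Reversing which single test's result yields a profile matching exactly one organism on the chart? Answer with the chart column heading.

Coagulase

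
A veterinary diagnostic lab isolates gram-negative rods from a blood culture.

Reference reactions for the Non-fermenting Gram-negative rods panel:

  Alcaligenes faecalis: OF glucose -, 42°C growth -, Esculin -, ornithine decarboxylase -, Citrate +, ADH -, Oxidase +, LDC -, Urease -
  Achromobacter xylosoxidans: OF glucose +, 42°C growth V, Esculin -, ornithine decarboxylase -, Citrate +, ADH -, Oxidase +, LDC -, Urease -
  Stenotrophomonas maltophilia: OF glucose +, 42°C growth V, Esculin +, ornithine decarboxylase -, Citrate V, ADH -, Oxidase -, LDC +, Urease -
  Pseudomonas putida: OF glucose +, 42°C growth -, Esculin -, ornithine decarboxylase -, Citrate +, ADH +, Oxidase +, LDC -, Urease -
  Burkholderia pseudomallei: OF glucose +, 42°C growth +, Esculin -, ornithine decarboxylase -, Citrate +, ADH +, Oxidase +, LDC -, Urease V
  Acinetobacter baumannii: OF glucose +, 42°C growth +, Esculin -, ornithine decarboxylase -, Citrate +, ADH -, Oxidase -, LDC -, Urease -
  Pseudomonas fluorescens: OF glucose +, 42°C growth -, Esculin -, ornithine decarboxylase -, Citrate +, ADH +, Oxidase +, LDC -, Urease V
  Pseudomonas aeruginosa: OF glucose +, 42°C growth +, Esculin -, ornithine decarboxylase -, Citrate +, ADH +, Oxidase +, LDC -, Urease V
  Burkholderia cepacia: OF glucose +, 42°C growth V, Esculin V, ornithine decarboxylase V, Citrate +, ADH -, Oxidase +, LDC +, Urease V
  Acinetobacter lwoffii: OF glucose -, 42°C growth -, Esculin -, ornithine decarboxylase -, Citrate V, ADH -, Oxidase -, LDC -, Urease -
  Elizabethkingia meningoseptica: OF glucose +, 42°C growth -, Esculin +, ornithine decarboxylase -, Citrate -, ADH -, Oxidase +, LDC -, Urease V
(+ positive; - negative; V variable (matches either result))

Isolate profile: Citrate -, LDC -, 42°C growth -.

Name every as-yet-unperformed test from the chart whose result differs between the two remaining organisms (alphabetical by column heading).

Esculin, OF glucose, Oxidase

42°C growth -: excludes Burkholderia pseudomallei, Acinetobacter baumannii, Pseudomonas aeruginosa — 8 left.
Citrate -: excludes 5 organisms — 3 left.
LDC -: excludes Stenotrophomonas maltophilia — 2 left.
Two candidates remain: Acinetobacter lwoffii and Elizabethkingia meningoseptica.
  OF glucose: Acinetobacter lwoffii -, Elizabethkingia meningoseptica + — discriminates.
  Esculin: Acinetobacter lwoffii -, Elizabethkingia meningoseptica + — discriminates.
  ornithine decarboxylase: - vs - — same for both, does not separate.
  ADH: - vs - — same for both, does not separate.
  Oxidase: Acinetobacter lwoffii -, Elizabethkingia meningoseptica + — discriminates.
  Urease: - vs V — variable for at least one, does not separate.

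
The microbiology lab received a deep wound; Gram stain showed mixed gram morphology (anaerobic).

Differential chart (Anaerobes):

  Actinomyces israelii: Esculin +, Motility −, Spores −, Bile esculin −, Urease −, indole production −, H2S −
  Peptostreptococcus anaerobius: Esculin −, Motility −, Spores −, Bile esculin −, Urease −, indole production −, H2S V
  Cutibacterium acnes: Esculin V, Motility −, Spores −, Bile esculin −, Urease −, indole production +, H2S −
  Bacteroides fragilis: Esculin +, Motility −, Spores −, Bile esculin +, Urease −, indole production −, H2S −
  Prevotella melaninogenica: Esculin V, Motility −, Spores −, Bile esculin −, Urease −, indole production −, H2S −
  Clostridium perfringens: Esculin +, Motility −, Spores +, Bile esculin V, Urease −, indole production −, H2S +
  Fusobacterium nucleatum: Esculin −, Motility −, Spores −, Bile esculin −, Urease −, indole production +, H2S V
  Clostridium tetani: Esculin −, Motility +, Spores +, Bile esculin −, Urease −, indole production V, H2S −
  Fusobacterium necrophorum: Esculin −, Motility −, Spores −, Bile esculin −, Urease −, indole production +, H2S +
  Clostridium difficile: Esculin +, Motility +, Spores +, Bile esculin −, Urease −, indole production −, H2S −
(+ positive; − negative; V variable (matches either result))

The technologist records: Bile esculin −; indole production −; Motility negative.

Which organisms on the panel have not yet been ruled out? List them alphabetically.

Actinomyces israelii, Clostridium perfringens, Peptostreptococcus anaerobius, Prevotella melaninogenica

Bile esculin −: excludes Bacteroides fragilis — 9 left.
Motility −: excludes Clostridium tetani, Clostridium difficile — 7 left.
indole production −: excludes Cutibacterium acnes, Fusobacterium nucleatum, Fusobacterium necrophorum — 4 left.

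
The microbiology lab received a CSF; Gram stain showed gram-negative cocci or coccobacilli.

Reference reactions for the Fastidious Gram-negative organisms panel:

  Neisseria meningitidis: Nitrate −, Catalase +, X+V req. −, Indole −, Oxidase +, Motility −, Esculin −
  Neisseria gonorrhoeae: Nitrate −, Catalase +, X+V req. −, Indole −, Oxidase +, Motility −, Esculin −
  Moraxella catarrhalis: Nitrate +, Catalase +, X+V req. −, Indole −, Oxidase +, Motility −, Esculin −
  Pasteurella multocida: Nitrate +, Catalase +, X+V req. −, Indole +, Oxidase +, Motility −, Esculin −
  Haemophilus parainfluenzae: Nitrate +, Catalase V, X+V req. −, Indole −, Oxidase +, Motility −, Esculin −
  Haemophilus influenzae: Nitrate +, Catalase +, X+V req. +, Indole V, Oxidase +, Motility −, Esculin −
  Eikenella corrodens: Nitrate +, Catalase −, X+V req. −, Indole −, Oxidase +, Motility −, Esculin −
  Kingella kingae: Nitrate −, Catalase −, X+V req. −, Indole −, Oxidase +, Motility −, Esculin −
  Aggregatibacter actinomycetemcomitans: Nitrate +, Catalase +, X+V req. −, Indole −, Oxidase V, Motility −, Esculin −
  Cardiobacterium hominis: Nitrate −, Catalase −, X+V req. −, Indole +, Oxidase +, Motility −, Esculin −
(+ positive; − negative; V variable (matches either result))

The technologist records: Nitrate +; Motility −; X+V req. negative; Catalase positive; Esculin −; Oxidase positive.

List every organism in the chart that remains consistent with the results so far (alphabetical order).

Catalase +: excludes Eikenella corrodens, Kingella kingae, Cardiobacterium hominis — 7 left.
Motility −: all 7 remaining candidates are consistent.
X+V req. −: excludes Haemophilus influenzae — 6 left.
Esculin −: all 6 remaining candidates are consistent.
Oxidase +: all 6 remaining candidates are consistent.
Nitrate +: excludes Neisseria meningitidis, Neisseria gonorrhoeae — 4 left.

Aggregatibacter actinomycetemcomitans, Haemophilus parainfluenzae, Moraxella catarrhalis, Pasteurella multocida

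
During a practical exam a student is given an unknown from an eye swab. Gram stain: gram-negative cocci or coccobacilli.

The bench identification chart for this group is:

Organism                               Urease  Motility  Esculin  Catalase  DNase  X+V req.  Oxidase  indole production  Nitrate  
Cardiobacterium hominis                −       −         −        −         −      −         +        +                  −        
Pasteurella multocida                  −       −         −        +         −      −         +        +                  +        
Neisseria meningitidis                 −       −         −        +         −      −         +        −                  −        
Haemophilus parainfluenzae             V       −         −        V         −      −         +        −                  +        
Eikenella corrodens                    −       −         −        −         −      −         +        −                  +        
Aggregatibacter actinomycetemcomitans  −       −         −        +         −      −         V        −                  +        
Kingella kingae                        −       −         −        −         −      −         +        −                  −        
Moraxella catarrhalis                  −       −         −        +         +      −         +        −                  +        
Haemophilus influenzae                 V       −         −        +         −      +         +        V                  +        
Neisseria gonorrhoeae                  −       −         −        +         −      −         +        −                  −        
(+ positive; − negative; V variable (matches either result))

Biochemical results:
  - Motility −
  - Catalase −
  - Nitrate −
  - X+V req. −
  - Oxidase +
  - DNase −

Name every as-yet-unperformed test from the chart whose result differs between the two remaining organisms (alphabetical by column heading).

indole production

Catalase −: excludes 6 organisms — 4 left.
X+V req. −: all 4 remaining candidates are consistent.
Oxidase +: all 4 remaining candidates are consistent.
Motility −: all 4 remaining candidates are consistent.
DNase −: all 4 remaining candidates are consistent.
Nitrate −: excludes Haemophilus parainfluenzae, Eikenella corrodens — 2 left.
Two candidates remain: Cardiobacterium hominis and Kingella kingae.
  Urease: − vs − — same for both, does not separate.
  Esculin: − vs − — same for both, does not separate.
  indole production: Cardiobacterium hominis +, Kingella kingae − — discriminates.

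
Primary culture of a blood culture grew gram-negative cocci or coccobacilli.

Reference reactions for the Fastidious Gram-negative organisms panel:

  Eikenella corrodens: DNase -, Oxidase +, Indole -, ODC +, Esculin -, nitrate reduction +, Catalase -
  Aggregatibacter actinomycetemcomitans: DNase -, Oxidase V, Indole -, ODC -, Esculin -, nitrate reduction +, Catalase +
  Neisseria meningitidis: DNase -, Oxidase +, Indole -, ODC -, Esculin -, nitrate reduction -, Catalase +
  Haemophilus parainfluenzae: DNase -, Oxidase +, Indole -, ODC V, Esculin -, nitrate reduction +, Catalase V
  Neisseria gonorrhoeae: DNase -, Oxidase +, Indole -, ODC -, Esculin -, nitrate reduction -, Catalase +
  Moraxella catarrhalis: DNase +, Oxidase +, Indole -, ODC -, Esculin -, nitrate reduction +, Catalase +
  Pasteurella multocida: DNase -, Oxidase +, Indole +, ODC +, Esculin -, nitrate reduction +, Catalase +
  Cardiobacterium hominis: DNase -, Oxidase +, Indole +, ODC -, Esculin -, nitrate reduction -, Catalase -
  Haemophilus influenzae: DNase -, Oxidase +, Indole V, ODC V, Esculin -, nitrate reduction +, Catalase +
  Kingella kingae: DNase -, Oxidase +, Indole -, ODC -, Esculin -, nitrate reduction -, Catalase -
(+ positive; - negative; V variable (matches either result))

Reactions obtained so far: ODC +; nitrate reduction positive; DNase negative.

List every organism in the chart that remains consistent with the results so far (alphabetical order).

Eikenella corrodens, Haemophilus influenzae, Haemophilus parainfluenzae, Pasteurella multocida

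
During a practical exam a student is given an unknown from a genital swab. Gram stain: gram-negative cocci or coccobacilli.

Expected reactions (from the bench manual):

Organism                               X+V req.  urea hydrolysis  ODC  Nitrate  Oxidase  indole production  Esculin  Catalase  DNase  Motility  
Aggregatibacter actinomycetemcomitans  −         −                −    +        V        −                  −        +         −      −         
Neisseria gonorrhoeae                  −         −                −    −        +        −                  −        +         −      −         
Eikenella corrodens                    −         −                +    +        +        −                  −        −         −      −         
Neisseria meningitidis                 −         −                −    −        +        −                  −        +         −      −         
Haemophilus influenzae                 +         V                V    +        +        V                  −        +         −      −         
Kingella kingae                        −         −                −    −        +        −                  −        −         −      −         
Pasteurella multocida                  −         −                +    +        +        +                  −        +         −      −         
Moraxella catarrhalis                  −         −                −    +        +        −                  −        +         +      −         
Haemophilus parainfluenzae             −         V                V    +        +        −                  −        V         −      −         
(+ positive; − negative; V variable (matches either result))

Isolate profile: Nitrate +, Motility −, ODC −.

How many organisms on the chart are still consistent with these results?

4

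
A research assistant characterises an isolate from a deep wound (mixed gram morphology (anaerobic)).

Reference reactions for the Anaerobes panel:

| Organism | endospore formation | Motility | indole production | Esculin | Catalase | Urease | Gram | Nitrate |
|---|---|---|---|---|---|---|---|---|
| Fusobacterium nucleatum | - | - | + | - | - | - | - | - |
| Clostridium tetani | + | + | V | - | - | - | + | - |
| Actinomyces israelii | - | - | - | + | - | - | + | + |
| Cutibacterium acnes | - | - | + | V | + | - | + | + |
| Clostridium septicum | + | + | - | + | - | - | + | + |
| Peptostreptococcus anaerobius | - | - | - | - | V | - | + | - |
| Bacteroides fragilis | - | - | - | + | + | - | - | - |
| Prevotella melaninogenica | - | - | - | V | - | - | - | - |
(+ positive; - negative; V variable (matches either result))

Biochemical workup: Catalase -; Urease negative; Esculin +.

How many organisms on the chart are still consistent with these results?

3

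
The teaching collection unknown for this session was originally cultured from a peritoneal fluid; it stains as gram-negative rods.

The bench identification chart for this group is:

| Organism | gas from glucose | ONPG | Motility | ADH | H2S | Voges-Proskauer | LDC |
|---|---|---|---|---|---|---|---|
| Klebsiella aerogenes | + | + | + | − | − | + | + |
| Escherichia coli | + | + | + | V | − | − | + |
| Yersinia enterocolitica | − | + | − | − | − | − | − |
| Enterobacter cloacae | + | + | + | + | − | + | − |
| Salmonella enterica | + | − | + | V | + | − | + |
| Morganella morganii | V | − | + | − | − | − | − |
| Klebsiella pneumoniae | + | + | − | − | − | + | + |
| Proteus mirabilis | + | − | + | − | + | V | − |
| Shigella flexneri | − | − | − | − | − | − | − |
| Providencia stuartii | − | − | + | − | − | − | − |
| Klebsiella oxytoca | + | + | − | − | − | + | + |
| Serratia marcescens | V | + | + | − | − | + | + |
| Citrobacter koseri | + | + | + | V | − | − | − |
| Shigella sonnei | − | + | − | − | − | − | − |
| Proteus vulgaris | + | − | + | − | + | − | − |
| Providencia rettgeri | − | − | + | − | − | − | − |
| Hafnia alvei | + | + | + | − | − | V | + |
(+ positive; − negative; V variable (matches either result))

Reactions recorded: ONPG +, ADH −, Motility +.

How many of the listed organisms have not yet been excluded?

5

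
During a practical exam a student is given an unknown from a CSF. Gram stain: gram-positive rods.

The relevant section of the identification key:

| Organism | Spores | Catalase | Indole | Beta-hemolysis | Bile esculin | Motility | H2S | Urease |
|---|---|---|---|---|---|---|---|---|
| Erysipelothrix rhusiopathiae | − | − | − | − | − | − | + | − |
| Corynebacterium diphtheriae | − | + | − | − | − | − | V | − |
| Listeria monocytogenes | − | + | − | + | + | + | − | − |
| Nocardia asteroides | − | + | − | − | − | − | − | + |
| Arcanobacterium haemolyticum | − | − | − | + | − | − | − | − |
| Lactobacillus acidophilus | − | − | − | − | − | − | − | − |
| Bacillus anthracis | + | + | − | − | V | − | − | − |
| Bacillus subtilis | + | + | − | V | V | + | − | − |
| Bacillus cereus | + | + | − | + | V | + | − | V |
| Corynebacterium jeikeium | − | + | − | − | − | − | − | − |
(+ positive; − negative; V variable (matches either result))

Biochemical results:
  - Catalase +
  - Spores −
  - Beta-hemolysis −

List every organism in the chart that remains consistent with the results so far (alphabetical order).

Corynebacterium diphtheriae, Corynebacterium jeikeium, Nocardia asteroides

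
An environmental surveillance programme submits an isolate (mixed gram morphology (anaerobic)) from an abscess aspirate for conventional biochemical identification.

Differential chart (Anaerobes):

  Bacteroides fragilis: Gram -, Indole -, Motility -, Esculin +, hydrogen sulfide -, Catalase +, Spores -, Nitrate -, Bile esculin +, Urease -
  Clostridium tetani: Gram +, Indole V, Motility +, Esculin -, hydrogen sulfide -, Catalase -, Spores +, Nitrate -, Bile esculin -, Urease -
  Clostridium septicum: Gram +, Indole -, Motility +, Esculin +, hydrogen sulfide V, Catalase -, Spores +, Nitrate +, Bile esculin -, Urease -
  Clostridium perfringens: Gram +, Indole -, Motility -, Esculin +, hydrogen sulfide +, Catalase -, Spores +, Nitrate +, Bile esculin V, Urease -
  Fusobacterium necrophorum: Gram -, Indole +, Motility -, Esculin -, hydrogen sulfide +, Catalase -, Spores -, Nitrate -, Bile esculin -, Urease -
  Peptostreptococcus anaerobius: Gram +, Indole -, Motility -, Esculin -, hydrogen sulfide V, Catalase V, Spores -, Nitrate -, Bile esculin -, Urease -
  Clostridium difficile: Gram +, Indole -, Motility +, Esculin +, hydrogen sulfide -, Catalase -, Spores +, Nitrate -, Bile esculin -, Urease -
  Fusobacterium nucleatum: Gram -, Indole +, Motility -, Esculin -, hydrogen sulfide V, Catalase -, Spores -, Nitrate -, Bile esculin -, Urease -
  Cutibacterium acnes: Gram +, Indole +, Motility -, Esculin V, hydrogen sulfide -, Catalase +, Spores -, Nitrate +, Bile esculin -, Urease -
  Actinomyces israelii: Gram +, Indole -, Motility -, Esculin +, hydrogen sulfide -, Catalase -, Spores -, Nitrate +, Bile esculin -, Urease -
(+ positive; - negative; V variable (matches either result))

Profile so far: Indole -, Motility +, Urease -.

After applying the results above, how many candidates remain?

3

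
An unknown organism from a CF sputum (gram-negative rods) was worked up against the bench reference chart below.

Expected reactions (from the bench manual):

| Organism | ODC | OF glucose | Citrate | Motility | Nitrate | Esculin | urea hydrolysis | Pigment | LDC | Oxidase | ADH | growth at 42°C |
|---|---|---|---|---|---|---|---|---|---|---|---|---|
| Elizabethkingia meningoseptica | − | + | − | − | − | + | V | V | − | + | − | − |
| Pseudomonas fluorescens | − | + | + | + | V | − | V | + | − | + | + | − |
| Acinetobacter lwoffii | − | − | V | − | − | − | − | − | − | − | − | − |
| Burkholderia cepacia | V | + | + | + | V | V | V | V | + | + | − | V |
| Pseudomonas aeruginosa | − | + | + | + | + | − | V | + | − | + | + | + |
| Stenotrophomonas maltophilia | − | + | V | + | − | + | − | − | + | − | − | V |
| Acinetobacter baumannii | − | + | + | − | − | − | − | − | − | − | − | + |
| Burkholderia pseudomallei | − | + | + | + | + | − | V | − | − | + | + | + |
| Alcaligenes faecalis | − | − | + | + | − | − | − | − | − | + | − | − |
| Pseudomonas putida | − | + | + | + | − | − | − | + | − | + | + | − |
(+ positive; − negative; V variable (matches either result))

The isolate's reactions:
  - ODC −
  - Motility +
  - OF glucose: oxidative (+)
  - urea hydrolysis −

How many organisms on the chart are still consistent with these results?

6

OF glucose +: excludes Acinetobacter lwoffii, Alcaligenes faecalis — 8 left.
urea hydrolysis −: all 8 remaining candidates are consistent.
ODC −: all 8 remaining candidates are consistent.
Motility +: excludes Elizabethkingia meningoseptica, Acinetobacter baumannii — 6 left.
Still consistent: Burkholderia cepacia, Burkholderia pseudomallei, Pseudomonas aeruginosa, Pseudomonas fluorescens, Pseudomonas putida, Stenotrophomonas maltophilia.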